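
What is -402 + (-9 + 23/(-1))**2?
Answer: 622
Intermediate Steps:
-402 + (-9 + 23/(-1))**2 = -402 + (-9 + 23*(-1))**2 = -402 + (-9 - 23)**2 = -402 + (-32)**2 = -402 + 1024 = 622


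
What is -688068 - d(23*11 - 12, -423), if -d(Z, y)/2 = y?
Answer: -688914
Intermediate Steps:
d(Z, y) = -2*y
-688068 - d(23*11 - 12, -423) = -688068 - (-2)*(-423) = -688068 - 1*846 = -688068 - 846 = -688914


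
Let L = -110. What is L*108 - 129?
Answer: -12009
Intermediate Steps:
L*108 - 129 = -110*108 - 129 = -11880 - 129 = -12009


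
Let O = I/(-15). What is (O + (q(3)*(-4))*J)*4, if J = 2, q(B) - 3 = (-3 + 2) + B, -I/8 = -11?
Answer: -2752/15 ≈ -183.47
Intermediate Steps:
I = 88 (I = -8*(-11) = 88)
q(B) = 2 + B (q(B) = 3 + ((-3 + 2) + B) = 3 + (-1 + B) = 2 + B)
O = -88/15 (O = 88/(-15) = 88*(-1/15) = -88/15 ≈ -5.8667)
(O + (q(3)*(-4))*J)*4 = (-88/15 + ((2 + 3)*(-4))*2)*4 = (-88/15 + (5*(-4))*2)*4 = (-88/15 - 20*2)*4 = (-88/15 - 40)*4 = -688/15*4 = -2752/15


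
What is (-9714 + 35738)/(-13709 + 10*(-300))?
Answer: -26024/16709 ≈ -1.5575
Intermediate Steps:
(-9714 + 35738)/(-13709 + 10*(-300)) = 26024/(-13709 - 3000) = 26024/(-16709) = 26024*(-1/16709) = -26024/16709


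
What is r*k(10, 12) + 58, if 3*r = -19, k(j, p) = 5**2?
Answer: -301/3 ≈ -100.33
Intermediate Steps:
k(j, p) = 25
r = -19/3 (r = (1/3)*(-19) = -19/3 ≈ -6.3333)
r*k(10, 12) + 58 = -19/3*25 + 58 = -475/3 + 58 = -301/3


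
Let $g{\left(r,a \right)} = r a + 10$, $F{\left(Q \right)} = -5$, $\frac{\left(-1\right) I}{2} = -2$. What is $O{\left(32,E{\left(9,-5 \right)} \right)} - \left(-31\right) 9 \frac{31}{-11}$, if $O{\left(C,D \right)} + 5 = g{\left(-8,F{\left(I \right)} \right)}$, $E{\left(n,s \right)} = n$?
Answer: $- \frac{8154}{11} \approx -741.27$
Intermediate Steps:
$I = 4$ ($I = \left(-2\right) \left(-2\right) = 4$)
$g{\left(r,a \right)} = 10 + a r$ ($g{\left(r,a \right)} = a r + 10 = 10 + a r$)
$O{\left(C,D \right)} = 45$ ($O{\left(C,D \right)} = -5 + \left(10 - -40\right) = -5 + \left(10 + 40\right) = -5 + 50 = 45$)
$O{\left(32,E{\left(9,-5 \right)} \right)} - \left(-31\right) 9 \frac{31}{-11} = 45 - \left(-31\right) 9 \frac{31}{-11} = 45 - - 279 \cdot 31 \left(- \frac{1}{11}\right) = 45 - \left(-279\right) \left(- \frac{31}{11}\right) = 45 - \frac{8649}{11} = - \frac{8154}{11}$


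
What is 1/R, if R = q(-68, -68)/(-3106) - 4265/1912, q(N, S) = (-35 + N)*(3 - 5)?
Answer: -2969336/6820481 ≈ -0.43536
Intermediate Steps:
q(N, S) = 70 - 2*N (q(N, S) = (-35 + N)*(-2) = 70 - 2*N)
R = -6820481/2969336 (R = (70 - 2*(-68))/(-3106) - 4265/1912 = (70 + 136)*(-1/3106) - 4265*1/1912 = 206*(-1/3106) - 4265/1912 = -103/1553 - 4265/1912 = -6820481/2969336 ≈ -2.2970)
1/R = 1/(-6820481/2969336) = -2969336/6820481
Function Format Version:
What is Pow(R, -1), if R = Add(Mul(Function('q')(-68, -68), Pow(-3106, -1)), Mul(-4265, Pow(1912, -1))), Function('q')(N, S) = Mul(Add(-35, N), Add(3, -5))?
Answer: Rational(-2969336, 6820481) ≈ -0.43536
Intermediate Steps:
Function('q')(N, S) = Add(70, Mul(-2, N)) (Function('q')(N, S) = Mul(Add(-35, N), -2) = Add(70, Mul(-2, N)))
R = Rational(-6820481, 2969336) (R = Add(Mul(Add(70, Mul(-2, -68)), Pow(-3106, -1)), Mul(-4265, Pow(1912, -1))) = Add(Mul(Add(70, 136), Rational(-1, 3106)), Mul(-4265, Rational(1, 1912))) = Add(Mul(206, Rational(-1, 3106)), Rational(-4265, 1912)) = Add(Rational(-103, 1553), Rational(-4265, 1912)) = Rational(-6820481, 2969336) ≈ -2.2970)
Pow(R, -1) = Pow(Rational(-6820481, 2969336), -1) = Rational(-2969336, 6820481)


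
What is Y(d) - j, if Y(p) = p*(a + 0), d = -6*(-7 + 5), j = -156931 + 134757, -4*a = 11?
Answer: 22141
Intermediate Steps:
a = -11/4 (a = -¼*11 = -11/4 ≈ -2.7500)
j = -22174
d = 12 (d = -6*(-2) = 12)
Y(p) = -11*p/4 (Y(p) = p*(-11/4 + 0) = p*(-11/4) = -11*p/4)
Y(d) - j = -11/4*12 - 1*(-22174) = -33 + 22174 = 22141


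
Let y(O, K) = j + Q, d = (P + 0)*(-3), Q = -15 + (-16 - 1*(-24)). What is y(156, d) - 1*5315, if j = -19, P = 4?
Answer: -5341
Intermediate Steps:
Q = -7 (Q = -15 + (-16 + 24) = -15 + 8 = -7)
d = -12 (d = (4 + 0)*(-3) = 4*(-3) = -12)
y(O, K) = -26 (y(O, K) = -19 - 7 = -26)
y(156, d) - 1*5315 = -26 - 1*5315 = -26 - 5315 = -5341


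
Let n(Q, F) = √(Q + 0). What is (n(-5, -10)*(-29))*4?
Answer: -116*I*√5 ≈ -259.38*I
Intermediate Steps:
n(Q, F) = √Q
(n(-5, -10)*(-29))*4 = (√(-5)*(-29))*4 = ((I*√5)*(-29))*4 = -29*I*√5*4 = -116*I*√5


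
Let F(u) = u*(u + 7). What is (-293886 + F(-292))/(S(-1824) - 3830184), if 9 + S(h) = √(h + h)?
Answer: 268963812846/4890126140299 + 561776*I*√57/4890126140299 ≈ 0.055001 + 8.6732e-7*I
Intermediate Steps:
S(h) = -9 + √2*√h (S(h) = -9 + √(h + h) = -9 + √(2*h) = -9 + √2*√h)
F(u) = u*(7 + u)
(-293886 + F(-292))/(S(-1824) - 3830184) = (-293886 - 292*(7 - 292))/((-9 + √2*√(-1824)) - 3830184) = (-293886 - 292*(-285))/((-9 + √2*(4*I*√114)) - 3830184) = (-293886 + 83220)/((-9 + 8*I*√57) - 3830184) = -210666/(-3830193 + 8*I*√57)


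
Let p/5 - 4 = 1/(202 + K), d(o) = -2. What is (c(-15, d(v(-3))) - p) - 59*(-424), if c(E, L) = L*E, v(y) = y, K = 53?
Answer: 1276325/51 ≈ 25026.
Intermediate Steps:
c(E, L) = E*L
p = 1021/51 (p = 20 + 5/(202 + 53) = 20 + 5/255 = 20 + 5*(1/255) = 20 + 1/51 = 1021/51 ≈ 20.020)
(c(-15, d(v(-3))) - p) - 59*(-424) = (-15*(-2) - 1*1021/51) - 59*(-424) = (30 - 1021/51) + 25016 = 509/51 + 25016 = 1276325/51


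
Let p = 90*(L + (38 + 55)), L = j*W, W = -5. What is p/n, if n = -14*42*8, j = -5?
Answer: -885/392 ≈ -2.2577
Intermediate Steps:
n = -4704 (n = -588*8 = -4704)
L = 25 (L = -5*(-5) = 25)
p = 10620 (p = 90*(25 + (38 + 55)) = 90*(25 + 93) = 90*118 = 10620)
p/n = 10620/(-4704) = 10620*(-1/4704) = -885/392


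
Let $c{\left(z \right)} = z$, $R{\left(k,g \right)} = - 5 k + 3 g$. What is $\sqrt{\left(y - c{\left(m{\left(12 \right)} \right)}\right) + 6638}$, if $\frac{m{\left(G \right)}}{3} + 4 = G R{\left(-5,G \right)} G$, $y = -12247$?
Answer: $i \sqrt{31949} \approx 178.74 i$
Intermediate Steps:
$m{\left(G \right)} = -12 + 3 G^{2} \left(25 + 3 G\right)$ ($m{\left(G \right)} = -12 + 3 G \left(\left(-5\right) \left(-5\right) + 3 G\right) G = -12 + 3 G \left(25 + 3 G\right) G = -12 + 3 G^{2} \left(25 + 3 G\right)$)
$\sqrt{\left(y - c{\left(m{\left(12 \right)} \right)}\right) + 6638} = \sqrt{\left(-12247 - \left(-12 + 3 \cdot 12^{2} \left(25 + 3 \cdot 12\right)\right)\right) + 6638} = \sqrt{\left(-12247 - \left(-12 + 3 \cdot 144 \left(25 + 36\right)\right)\right) + 6638} = \sqrt{\left(-12247 - \left(-12 + 3 \cdot 144 \cdot 61\right)\right) + 6638} = \sqrt{\left(-12247 - \left(-12 + 26352\right)\right) + 6638} = \sqrt{\left(-12247 - 26340\right) + 6638} = \sqrt{-38587 + 6638} = \sqrt{-31949} = i \sqrt{31949}$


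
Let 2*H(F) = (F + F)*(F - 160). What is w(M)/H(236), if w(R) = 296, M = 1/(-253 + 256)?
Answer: 37/2242 ≈ 0.016503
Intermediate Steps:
M = ⅓ (M = 1/3 = ⅓ ≈ 0.33333)
H(F) = F*(-160 + F) (H(F) = ((F + F)*(F - 160))/2 = ((2*F)*(-160 + F))/2 = (2*F*(-160 + F))/2 = F*(-160 + F))
w(M)/H(236) = 296/((236*(-160 + 236))) = 296/((236*76)) = 296/17936 = 296*(1/17936) = 37/2242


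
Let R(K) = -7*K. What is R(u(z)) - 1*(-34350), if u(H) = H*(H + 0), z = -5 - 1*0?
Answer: 34175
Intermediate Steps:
z = -5 (z = -5 + 0 = -5)
u(H) = H² (u(H) = H*H = H²)
R(u(z)) - 1*(-34350) = -7*(-5)² - 1*(-34350) = -7*25 + 34350 = -175 + 34350 = 34175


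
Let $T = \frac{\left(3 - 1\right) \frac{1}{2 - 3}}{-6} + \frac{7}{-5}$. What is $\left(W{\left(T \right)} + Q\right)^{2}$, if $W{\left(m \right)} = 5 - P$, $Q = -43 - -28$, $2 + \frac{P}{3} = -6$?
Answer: $196$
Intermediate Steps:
$P = -24$ ($P = -6 + 3 \left(-6\right) = -6 - 18 = -24$)
$Q = -15$ ($Q = -43 + 28 = -15$)
$T = - \frac{16}{15}$ ($T = \frac{2}{-1} \left(- \frac{1}{6}\right) + 7 \left(- \frac{1}{5}\right) = 2 \left(-1\right) \left(- \frac{1}{6}\right) - \frac{7}{5} = \left(-2\right) \left(- \frac{1}{6}\right) - \frac{7}{5} = \frac{1}{3} - \frac{7}{5} = - \frac{16}{15} \approx -1.0667$)
$W{\left(m \right)} = 29$ ($W{\left(m \right)} = 5 - -24 = 5 + 24 = 29$)
$\left(W{\left(T \right)} + Q\right)^{2} = \left(29 - 15\right)^{2} = 14^{2} = 196$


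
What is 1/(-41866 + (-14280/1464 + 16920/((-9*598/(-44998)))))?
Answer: 18239/1816413441 ≈ 1.0041e-5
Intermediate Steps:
1/(-41866 + (-14280/1464 + 16920/((-9*598/(-44998))))) = 1/(-41866 + (-14280*1/1464 + 16920/((-5382*(-1/44998))))) = 1/(-41866 + (-595/61 + 16920/(2691/22499))) = 1/(-41866 + (-595/61 + 16920*(22499/2691))) = 1/(-41866 + (-595/61 + 42298120/299)) = 1/(-41866 + 2580007415/18239) = 1/(1816413441/18239) = 18239/1816413441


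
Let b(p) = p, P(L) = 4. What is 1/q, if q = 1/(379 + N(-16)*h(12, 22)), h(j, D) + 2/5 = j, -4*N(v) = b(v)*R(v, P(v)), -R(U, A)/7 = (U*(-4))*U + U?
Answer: 338171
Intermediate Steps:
R(U, A) = -7*U + 28*U² (R(U, A) = -7*((U*(-4))*U + U) = -7*((-4*U)*U + U) = -7*(-4*U² + U) = -7*(U - 4*U²) = -7*U + 28*U²)
N(v) = -7*v²*(-1 + 4*v)/4 (N(v) = -v*7*v*(-1 + 4*v)/4 = -7*v²*(-1 + 4*v)/4)
h(j, D) = -⅖ + j
q = 1/338171 (q = 1/(379 + ((-16)²*(7/4 - 7*(-16)))*(-⅖ + 12)) = 1/(379 + (256*(7/4 + 112))*(58/5)) = 1/(379 + (256*(455/4))*(58/5)) = 1/(379 + 29120*(58/5)) = 1/(379 + 337792) = 1/338171 ≈ 2.9571e-6)
1/q = 1/(1/338171) = 338171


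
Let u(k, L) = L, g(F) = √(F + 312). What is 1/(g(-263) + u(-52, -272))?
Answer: -1/265 ≈ -0.0037736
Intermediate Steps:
g(F) = √(312 + F)
1/(g(-263) + u(-52, -272)) = 1/(√(312 - 263) - 272) = 1/(√49 - 272) = 1/(7 - 272) = 1/(-265) = -1/265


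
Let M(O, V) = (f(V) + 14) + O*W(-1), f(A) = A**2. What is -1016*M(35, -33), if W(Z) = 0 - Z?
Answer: -1156208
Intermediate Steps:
W(Z) = -Z
M(O, V) = 14 + O + V**2 (M(O, V) = (V**2 + 14) + O*(-1*(-1)) = (14 + V**2) + O*1 = (14 + V**2) + O = 14 + O + V**2)
-1016*M(35, -33) = -1016*(14 + 35 + (-33)**2) = -1016*(14 + 35 + 1089) = -1016*1138 = -1156208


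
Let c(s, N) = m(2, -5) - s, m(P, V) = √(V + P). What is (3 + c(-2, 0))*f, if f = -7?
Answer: -35 - 7*I*√3 ≈ -35.0 - 12.124*I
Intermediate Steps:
m(P, V) = √(P + V)
c(s, N) = -s + I*√3 (c(s, N) = √(2 - 5) - s = √(-3) - s = I*√3 - s = -s + I*√3)
(3 + c(-2, 0))*f = (3 + (-1*(-2) + I*√3))*(-7) = (3 + (2 + I*√3))*(-7) = (5 + I*√3)*(-7) = -35 - 7*I*√3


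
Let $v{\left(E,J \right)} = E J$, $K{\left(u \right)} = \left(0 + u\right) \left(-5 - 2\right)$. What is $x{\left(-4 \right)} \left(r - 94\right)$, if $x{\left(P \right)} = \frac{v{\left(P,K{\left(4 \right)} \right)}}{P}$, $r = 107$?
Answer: $-364$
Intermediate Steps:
$K{\left(u \right)} = - 7 u$ ($K{\left(u \right)} = u \left(-7\right) = - 7 u$)
$x{\left(P \right)} = -28$ ($x{\left(P \right)} = \frac{P \left(\left(-7\right) 4\right)}{P} = \frac{P \left(-28\right)}{P} = \frac{\left(-28\right) P}{P} = -28$)
$x{\left(-4 \right)} \left(r - 94\right) = - 28 \left(107 - 94\right) = \left(-28\right) 13 = -364$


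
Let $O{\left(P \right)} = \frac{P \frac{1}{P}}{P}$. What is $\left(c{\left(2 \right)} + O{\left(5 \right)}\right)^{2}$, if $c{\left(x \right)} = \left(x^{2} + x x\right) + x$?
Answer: $\frac{2601}{25} \approx 104.04$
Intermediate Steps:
$O{\left(P \right)} = \frac{1}{P}$ ($O{\left(P \right)} = 1 \frac{1}{P} = \frac{1}{P}$)
$c{\left(x \right)} = x + 2 x^{2}$ ($c{\left(x \right)} = \left(x^{2} + x^{2}\right) + x = 2 x^{2} + x = x + 2 x^{2}$)
$\left(c{\left(2 \right)} + O{\left(5 \right)}\right)^{2} = \left(2 \left(1 + 2 \cdot 2\right) + \frac{1}{5}\right)^{2} = \left(2 \left(1 + 4\right) + \frac{1}{5}\right)^{2} = \left(2 \cdot 5 + \frac{1}{5}\right)^{2} = \left(10 + \frac{1}{5}\right)^{2} = \left(\frac{51}{5}\right)^{2} = \frac{2601}{25}$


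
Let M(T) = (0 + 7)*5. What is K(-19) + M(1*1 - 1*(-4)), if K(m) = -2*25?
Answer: -15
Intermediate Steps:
K(m) = -50
M(T) = 35 (M(T) = 7*5 = 35)
K(-19) + M(1*1 - 1*(-4)) = -50 + 35 = -15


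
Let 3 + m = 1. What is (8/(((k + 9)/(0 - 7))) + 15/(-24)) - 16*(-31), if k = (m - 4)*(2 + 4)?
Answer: 107449/216 ≈ 497.45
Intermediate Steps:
m = -2 (m = -3 + 1 = -2)
k = -36 (k = (-2 - 4)*(2 + 4) = -6*6 = -36)
(8/(((k + 9)/(0 - 7))) + 15/(-24)) - 16*(-31) = (8/(((-36 + 9)/(0 - 7))) + 15/(-24)) - 16*(-31) = (8/((-27/(-7))) + 15*(-1/24)) + 496 = (8/((-27*(-1/7))) - 5/8) + 496 = (8/(27/7) - 5/8) + 496 = (8*(7/27) - 5/8) + 496 = (56/27 - 5/8) + 496 = 313/216 + 496 = 107449/216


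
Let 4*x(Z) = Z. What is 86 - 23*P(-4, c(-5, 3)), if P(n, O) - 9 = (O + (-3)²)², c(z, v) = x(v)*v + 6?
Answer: -111439/16 ≈ -6964.9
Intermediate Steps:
x(Z) = Z/4
c(z, v) = 6 + v²/4 (c(z, v) = (v/4)*v + 6 = v²/4 + 6 = 6 + v²/4)
P(n, O) = 9 + (9 + O)² (P(n, O) = 9 + (O + (-3)²)² = 9 + (O + 9)² = 9 + (9 + O)²)
86 - 23*P(-4, c(-5, 3)) = 86 - 23*(9 + (9 + (6 + (¼)*3²))²) = 86 - 23*(9 + (9 + (6 + (¼)*9))²) = 86 - 23*(9 + (9 + (6 + 9/4))²) = 86 - 23*(9 + (9 + 33/4)²) = 86 - 23*(9 + (69/4)²) = 86 - 23*(9 + 4761/16) = 86 - 23*4905/16 = 86 - 112815/16 = -111439/16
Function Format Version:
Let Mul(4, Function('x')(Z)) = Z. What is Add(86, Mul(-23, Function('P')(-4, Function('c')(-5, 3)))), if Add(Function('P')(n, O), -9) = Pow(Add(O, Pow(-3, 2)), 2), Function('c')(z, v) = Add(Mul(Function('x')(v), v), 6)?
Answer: Rational(-111439, 16) ≈ -6964.9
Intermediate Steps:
Function('x')(Z) = Mul(Rational(1, 4), Z)
Function('c')(z, v) = Add(6, Mul(Rational(1, 4), Pow(v, 2))) (Function('c')(z, v) = Add(Mul(Mul(Rational(1, 4), v), v), 6) = Add(Mul(Rational(1, 4), Pow(v, 2)), 6) = Add(6, Mul(Rational(1, 4), Pow(v, 2))))
Function('P')(n, O) = Add(9, Pow(Add(9, O), 2)) (Function('P')(n, O) = Add(9, Pow(Add(O, Pow(-3, 2)), 2)) = Add(9, Pow(Add(O, 9), 2)) = Add(9, Pow(Add(9, O), 2)))
Add(86, Mul(-23, Function('P')(-4, Function('c')(-5, 3)))) = Add(86, Mul(-23, Add(9, Pow(Add(9, Add(6, Mul(Rational(1, 4), Pow(3, 2)))), 2)))) = Add(86, Mul(-23, Add(9, Pow(Add(9, Add(6, Mul(Rational(1, 4), 9))), 2)))) = Add(86, Mul(-23, Add(9, Pow(Add(9, Add(6, Rational(9, 4))), 2)))) = Add(86, Mul(-23, Add(9, Pow(Add(9, Rational(33, 4)), 2)))) = Add(86, Mul(-23, Add(9, Pow(Rational(69, 4), 2)))) = Add(86, Mul(-23, Add(9, Rational(4761, 16)))) = Add(86, Mul(-23, Rational(4905, 16))) = Add(86, Rational(-112815, 16)) = Rational(-111439, 16)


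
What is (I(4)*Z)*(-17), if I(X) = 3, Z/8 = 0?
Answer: 0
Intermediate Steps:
Z = 0 (Z = 8*0 = 0)
(I(4)*Z)*(-17) = (3*0)*(-17) = 0*(-17) = 0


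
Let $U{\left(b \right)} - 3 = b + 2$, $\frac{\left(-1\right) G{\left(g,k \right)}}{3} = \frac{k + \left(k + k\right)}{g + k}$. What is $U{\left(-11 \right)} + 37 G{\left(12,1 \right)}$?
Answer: $- \frac{411}{13} \approx -31.615$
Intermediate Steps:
$G{\left(g,k \right)} = - \frac{9 k}{g + k}$ ($G{\left(g,k \right)} = - 3 \frac{k + \left(k + k\right)}{g + k} = - 3 \frac{k + 2 k}{g + k} = - 3 \frac{3 k}{g + k} = - \frac{9 k}{g + k}$)
$U{\left(b \right)} = 5 + b$ ($U{\left(b \right)} = 3 + \left(b + 2\right) = 3 + \left(2 + b\right) = 5 + b$)
$U{\left(-11 \right)} + 37 G{\left(12,1 \right)} = \left(5 - 11\right) + 37 \left(\left(-9\right) 1 \frac{1}{12 + 1}\right) = -6 + 37 \left(\left(-9\right) 1 \cdot \frac{1}{13}\right) = -6 + 37 \left(- \frac{9}{13}\right) = -6 - \frac{333}{13} = - \frac{411}{13}$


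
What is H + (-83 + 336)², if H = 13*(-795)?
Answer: 53674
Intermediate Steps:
H = -10335
H + (-83 + 336)² = -10335 + (-83 + 336)² = -10335 + 253² = -10335 + 64009 = 53674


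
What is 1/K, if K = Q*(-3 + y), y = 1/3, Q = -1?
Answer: 3/8 ≈ 0.37500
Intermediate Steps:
y = ⅓ ≈ 0.33333
K = 8/3 (K = -(-3 + ⅓) = -1*(-8/3) = 8/3 ≈ 2.6667)
1/K = 1/(8/3) = 3/8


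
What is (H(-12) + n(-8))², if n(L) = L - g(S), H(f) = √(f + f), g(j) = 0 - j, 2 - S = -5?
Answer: (1 - 2*I*√6)² ≈ -23.0 - 9.798*I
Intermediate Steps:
S = 7 (S = 2 - 1*(-5) = 2 + 5 = 7)
g(j) = -j
H(f) = √2*√f (H(f) = √(2*f) = √2*√f)
n(L) = 7 + L (n(L) = L - (-1)*7 = L - 1*(-7) = L + 7 = 7 + L)
(H(-12) + n(-8))² = (√2*√(-12) + (7 - 8))² = (√2*(2*I*√3) - 1)² = (2*I*√6 - 1)² = (-1 + 2*I*√6)²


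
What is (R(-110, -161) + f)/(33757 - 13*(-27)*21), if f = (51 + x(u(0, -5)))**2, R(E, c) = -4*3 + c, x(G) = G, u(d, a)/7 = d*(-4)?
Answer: 607/10282 ≈ 0.059035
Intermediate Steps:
u(d, a) = -28*d (u(d, a) = 7*(d*(-4)) = 7*(-4*d) = -28*d)
R(E, c) = -12 + c
f = 2601 (f = (51 - 28*0)**2 = (51 + 0)**2 = 51**2 = 2601)
(R(-110, -161) + f)/(33757 - 13*(-27)*21) = ((-12 - 161) + 2601)/(33757 - 13*(-27)*21) = (-173 + 2601)/(33757 + 351*21) = 2428/(33757 + 7371) = 2428/41128 = 2428*(1/41128) = 607/10282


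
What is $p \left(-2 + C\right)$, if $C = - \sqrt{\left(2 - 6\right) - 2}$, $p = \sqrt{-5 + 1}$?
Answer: $- 4 i + 2 \sqrt{6} \approx 4.899 - 4.0 i$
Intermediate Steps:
$p = 2 i$ ($p = \sqrt{-4} = 2 i \approx 2.0 i$)
$C = - i \sqrt{6}$ ($C = - \sqrt{\left(2 - 6\right) - 2} = - \sqrt{-4 - 2} = - \sqrt{-6} = - i \sqrt{6} \approx - 2.4495 i$)
$p \left(-2 + C\right) = 2 i \left(-2 - i \sqrt{6}\right)$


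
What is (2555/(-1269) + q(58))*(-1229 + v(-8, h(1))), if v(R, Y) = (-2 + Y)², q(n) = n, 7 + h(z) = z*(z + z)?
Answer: -83835460/1269 ≈ -66064.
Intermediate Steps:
h(z) = -7 + 2*z² (h(z) = -7 + z*(z + z) = -7 + z*(2*z) = -7 + 2*z²)
(2555/(-1269) + q(58))*(-1229 + v(-8, h(1))) = (2555/(-1269) + 58)*(-1229 + (-2 + (-7 + 2*1²))²) = (2555*(-1/1269) + 58)*(-1229 + (-2 + (-7 + 2*1))²) = (-2555/1269 + 58)*(-1229 + (-2 + (-7 + 2))²) = 71047*(-1229 + (-2 - 5)²)/1269 = 71047*(-1229 + (-7)²)/1269 = 71047*(-1229 + 49)/1269 = (71047/1269)*(-1180) = -83835460/1269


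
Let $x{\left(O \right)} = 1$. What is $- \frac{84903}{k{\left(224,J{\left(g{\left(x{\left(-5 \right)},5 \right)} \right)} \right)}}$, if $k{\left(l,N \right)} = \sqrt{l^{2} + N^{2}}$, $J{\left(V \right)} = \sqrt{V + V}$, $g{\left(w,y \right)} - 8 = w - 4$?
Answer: $- \frac{84903 \sqrt{50186}}{50186} \approx -378.99$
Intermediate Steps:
$g{\left(w,y \right)} = 4 + w$ ($g{\left(w,y \right)} = 8 + \left(w - 4\right) = 8 + \left(-4 + w\right) = 4 + w$)
$J{\left(V \right)} = \sqrt{2} \sqrt{V}$ ($J{\left(V \right)} = \sqrt{2 V} = \sqrt{2} \sqrt{V}$)
$k{\left(l,N \right)} = \sqrt{N^{2} + l^{2}}$
$- \frac{84903}{k{\left(224,J{\left(g{\left(x{\left(-5 \right)},5 \right)} \right)} \right)}} = - \frac{84903}{\sqrt{\left(\sqrt{2} \sqrt{4 + 1}\right)^{2} + 224^{2}}} = - \frac{84903}{\sqrt{\left(\sqrt{2} \sqrt{5}\right)^{2} + 50176}} = - \frac{84903}{\sqrt{\left(\sqrt{10}\right)^{2} + 50176}} = - \frac{84903}{\sqrt{10 + 50176}} = - \frac{84903}{\sqrt{50186}} = - 84903 \frac{\sqrt{50186}}{50186} = - \frac{84903 \sqrt{50186}}{50186}$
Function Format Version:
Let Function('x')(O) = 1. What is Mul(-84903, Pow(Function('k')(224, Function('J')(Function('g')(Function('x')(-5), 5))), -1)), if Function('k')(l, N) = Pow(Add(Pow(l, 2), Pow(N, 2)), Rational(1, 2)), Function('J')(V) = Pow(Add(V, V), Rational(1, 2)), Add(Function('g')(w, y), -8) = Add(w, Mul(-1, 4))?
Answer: Mul(Rational(-84903, 50186), Pow(50186, Rational(1, 2))) ≈ -378.99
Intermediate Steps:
Function('g')(w, y) = Add(4, w) (Function('g')(w, y) = Add(8, Add(w, Mul(-1, 4))) = Add(8, Add(w, -4)) = Add(8, Add(-4, w)) = Add(4, w))
Function('J')(V) = Mul(Pow(2, Rational(1, 2)), Pow(V, Rational(1, 2))) (Function('J')(V) = Pow(Mul(2, V), Rational(1, 2)) = Mul(Pow(2, Rational(1, 2)), Pow(V, Rational(1, 2))))
Function('k')(l, N) = Pow(Add(Pow(N, 2), Pow(l, 2)), Rational(1, 2))
Mul(-84903, Pow(Function('k')(224, Function('J')(Function('g')(Function('x')(-5), 5))), -1)) = Mul(-84903, Pow(Pow(Add(Pow(Mul(Pow(2, Rational(1, 2)), Pow(Add(4, 1), Rational(1, 2))), 2), Pow(224, 2)), Rational(1, 2)), -1)) = Mul(-84903, Pow(Pow(Add(Pow(Mul(Pow(2, Rational(1, 2)), Pow(5, Rational(1, 2))), 2), 50176), Rational(1, 2)), -1)) = Mul(-84903, Pow(Pow(Add(Pow(Pow(10, Rational(1, 2)), 2), 50176), Rational(1, 2)), -1)) = Mul(-84903, Pow(Pow(Add(10, 50176), Rational(1, 2)), -1)) = Mul(-84903, Pow(Pow(50186, Rational(1, 2)), -1)) = Mul(-84903, Mul(Rational(1, 50186), Pow(50186, Rational(1, 2)))) = Mul(Rational(-84903, 50186), Pow(50186, Rational(1, 2)))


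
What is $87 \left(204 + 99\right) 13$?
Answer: $342693$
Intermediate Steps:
$87 \left(204 + 99\right) 13 = 87 \cdot 303 \cdot 13 = 87 \cdot 3939 = 342693$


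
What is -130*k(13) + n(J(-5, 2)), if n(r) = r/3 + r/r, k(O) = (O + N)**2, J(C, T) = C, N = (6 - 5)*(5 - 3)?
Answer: -87752/3 ≈ -29251.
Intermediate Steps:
N = 2 (N = 1*2 = 2)
k(O) = (2 + O)**2 (k(O) = (O + 2)**2 = (2 + O)**2)
n(r) = 1 + r/3 (n(r) = r*(1/3) + 1 = r/3 + 1 = 1 + r/3)
-130*k(13) + n(J(-5, 2)) = -130*(2 + 13)**2 + (1 + (1/3)*(-5)) = -130*15**2 + (1 - 5/3) = -130*225 - 2/3 = -29250 - 2/3 = -87752/3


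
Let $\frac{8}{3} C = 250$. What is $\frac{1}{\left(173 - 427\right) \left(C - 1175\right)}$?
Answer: $\frac{2}{549275} \approx 3.6412 \cdot 10^{-6}$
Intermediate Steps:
$C = \frac{375}{4}$ ($C = \frac{3}{8} \cdot 250 = \frac{375}{4} \approx 93.75$)
$\frac{1}{\left(173 - 427\right) \left(C - 1175\right)} = \frac{1}{\left(173 - 427\right) \left(\frac{375}{4} - 1175\right)} = \frac{1}{\left(-254\right) \left(- \frac{4325}{4}\right)} = \frac{1}{\frac{549275}{2}} = \frac{2}{549275}$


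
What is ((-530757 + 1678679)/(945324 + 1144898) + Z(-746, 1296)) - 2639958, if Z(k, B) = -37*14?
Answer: -2759589938875/1045111 ≈ -2.6405e+6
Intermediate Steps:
Z(k, B) = -518
((-530757 + 1678679)/(945324 + 1144898) + Z(-746, 1296)) - 2639958 = ((-530757 + 1678679)/(945324 + 1144898) - 518) - 2639958 = (1147922/2090222 - 518) - 2639958 = (1147922*(1/2090222) - 518) - 2639958 = (573961/1045111 - 518) - 2639958 = -540793537/1045111 - 2639958 = -2759589938875/1045111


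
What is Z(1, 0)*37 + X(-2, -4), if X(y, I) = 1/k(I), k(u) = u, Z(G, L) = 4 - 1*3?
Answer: 147/4 ≈ 36.750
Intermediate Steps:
Z(G, L) = 1 (Z(G, L) = 4 - 3 = 1)
X(y, I) = 1/I
Z(1, 0)*37 + X(-2, -4) = 1*37 + 1/(-4) = 37 - ¼ = 147/4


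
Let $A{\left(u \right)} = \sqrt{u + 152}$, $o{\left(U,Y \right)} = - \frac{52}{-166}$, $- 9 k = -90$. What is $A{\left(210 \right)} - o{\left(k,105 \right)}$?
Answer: $- \frac{26}{83} + \sqrt{362} \approx 18.713$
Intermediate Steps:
$k = 10$ ($k = \left(- \frac{1}{9}\right) \left(-90\right) = 10$)
$o{\left(U,Y \right)} = \frac{26}{83}$ ($o{\left(U,Y \right)} = \left(-52\right) \left(- \frac{1}{166}\right) = \frac{26}{83}$)
$A{\left(u \right)} = \sqrt{152 + u}$
$A{\left(210 \right)} - o{\left(k,105 \right)} = \sqrt{152 + 210} - \frac{26}{83} = \sqrt{362} - \frac{26}{83} = - \frac{26}{83} + \sqrt{362}$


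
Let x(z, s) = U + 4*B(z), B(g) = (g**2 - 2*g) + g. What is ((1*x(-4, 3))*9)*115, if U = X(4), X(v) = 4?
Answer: 86940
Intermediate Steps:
U = 4
B(g) = g**2 - g
x(z, s) = 4 + 4*z*(-1 + z) (x(z, s) = 4 + 4*(z*(-1 + z)) = 4 + 4*z*(-1 + z))
((1*x(-4, 3))*9)*115 = ((1*(4 + 4*(-4)*(-1 - 4)))*9)*115 = ((1*(4 + 4*(-4)*(-5)))*9)*115 = ((1*(4 + 80))*9)*115 = ((1*84)*9)*115 = (84*9)*115 = 756*115 = 86940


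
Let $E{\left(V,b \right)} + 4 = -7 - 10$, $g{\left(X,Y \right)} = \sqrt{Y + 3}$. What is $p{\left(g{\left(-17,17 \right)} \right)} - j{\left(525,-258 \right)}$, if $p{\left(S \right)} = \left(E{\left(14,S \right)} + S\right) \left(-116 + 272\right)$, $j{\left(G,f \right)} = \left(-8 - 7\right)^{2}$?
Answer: $-3501 + 312 \sqrt{5} \approx -2803.3$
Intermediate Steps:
$g{\left(X,Y \right)} = \sqrt{3 + Y}$
$E{\left(V,b \right)} = -21$ ($E{\left(V,b \right)} = -4 - 17 = -21$)
$j{\left(G,f \right)} = 225$ ($j{\left(G,f \right)} = \left(-15\right)^{2} = 225$)
$p{\left(S \right)} = -3276 + 156 S$ ($p{\left(S \right)} = \left(-21 + S\right) \left(-116 + 272\right) = \left(-21 + S\right) 156 = -3276 + 156 S$)
$p{\left(g{\left(-17,17 \right)} \right)} - j{\left(525,-258 \right)} = \left(-3276 + 156 \sqrt{3 + 17}\right) - 225 = \left(-3276 + 156 \sqrt{20}\right) - 225 = \left(-3276 + 156 \cdot 2 \sqrt{5}\right) - 225 = \left(-3276 + 312 \sqrt{5}\right) - 225 = -3501 + 312 \sqrt{5}$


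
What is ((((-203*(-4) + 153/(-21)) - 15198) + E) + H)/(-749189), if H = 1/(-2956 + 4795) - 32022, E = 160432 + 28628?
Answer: -1836265414/9644309997 ≈ -0.19040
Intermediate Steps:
E = 189060
H = -58888457/1839 (H = 1/1839 - 32022 = -58888457/1839 ≈ -32022.)
((((-203*(-4) + 153/(-21)) - 15198) + E) + H)/(-749189) = ((((-203*(-4) + 153/(-21)) - 15198) + 189060) - 58888457/1839)/(-749189) = ((((812 + 153*(-1/21)) - 15198) + 189060) - 58888457/1839)*(-1/749189) = ((((812 - 51/7) - 15198) + 189060) - 58888457/1839)*(-1/749189) = (((5633/7 - 15198) + 189060) - 58888457/1839)*(-1/749189) = ((-100753/7 + 189060) - 58888457/1839)*(-1/749189) = (1222667/7 - 58888457/1839)*(-1/749189) = (1836265414/12873)*(-1/749189) = -1836265414/9644309997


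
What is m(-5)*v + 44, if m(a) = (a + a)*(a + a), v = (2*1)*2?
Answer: 444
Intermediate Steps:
v = 4 (v = 2*2 = 4)
m(a) = 4*a² (m(a) = (2*a)*(2*a) = 4*a²)
m(-5)*v + 44 = (4*(-5)²)*4 + 44 = (4*25)*4 + 44 = 100*4 + 44 = 400 + 44 = 444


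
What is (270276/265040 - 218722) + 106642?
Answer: -7426353231/66260 ≈ -1.1208e+5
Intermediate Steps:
(270276/265040 - 218722) + 106642 = (270276*(1/265040) - 218722) + 106642 = (67569/66260 - 218722) + 106642 = -14492452151/66260 + 106642 = -7426353231/66260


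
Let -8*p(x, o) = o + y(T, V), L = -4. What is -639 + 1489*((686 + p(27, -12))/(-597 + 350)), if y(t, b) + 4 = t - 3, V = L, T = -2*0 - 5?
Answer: -91058/19 ≈ -4792.5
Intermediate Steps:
T = -5 (T = 0 - 5 = -5)
V = -4
y(t, b) = -7 + t (y(t, b) = -4 + (t - 3) = -4 + (-3 + t) = -7 + t)
p(x, o) = 3/2 - o/8 (p(x, o) = -(o + (-7 - 5))/8 = -(o - 12)/8 = -(-12 + o)/8 = 3/2 - o/8)
-639 + 1489*((686 + p(27, -12))/(-597 + 350)) = -639 + 1489*((686 + (3/2 - ⅛*(-12)))/(-597 + 350)) = -639 + 1489*((686 + (3/2 + 3/2))/(-247)) = -639 + 1489*((686 + 3)*(-1/247)) = -639 + 1489*(689*(-1/247)) = -639 + 1489*(-53/19) = -639 - 78917/19 = -91058/19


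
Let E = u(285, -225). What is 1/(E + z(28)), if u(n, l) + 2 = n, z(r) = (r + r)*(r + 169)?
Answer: 1/11315 ≈ 8.8378e-5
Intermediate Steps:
z(r) = 2*r*(169 + r) (z(r) = (2*r)*(169 + r) = 2*r*(169 + r))
u(n, l) = -2 + n
E = 283 (E = -2 + 285 = 283)
1/(E + z(28)) = 1/(283 + 2*28*(169 + 28)) = 1/(283 + 2*28*197) = 1/(283 + 11032) = 1/11315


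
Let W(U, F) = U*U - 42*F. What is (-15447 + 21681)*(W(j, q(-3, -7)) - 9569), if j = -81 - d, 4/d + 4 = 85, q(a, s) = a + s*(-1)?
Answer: -43191712096/2187 ≈ -1.9749e+7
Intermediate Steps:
q(a, s) = a - s
d = 4/81 (d = 4/(-4 + 85) = 4/81 ≈ 0.049383)
j = -6565/81 (j = -81 - 1*4/81 = -81 - 4/81 = -6565/81 ≈ -81.049)
W(U, F) = U² - 42*F
(-15447 + 21681)*(W(j, q(-3, -7)) - 9569) = (-15447 + 21681)*(((-6565/81)² - 42*(-3 - 1*(-7))) - 9569) = 6234*((43099225/6561 - 42*(-3 + 7)) - 9569) = 6234*((43099225/6561 - 42*4) - 9569) = 6234*((43099225/6561 - 168) - 9569) = 6234*(41996977/6561 - 9569) = 6234*(-20785232/6561) = -43191712096/2187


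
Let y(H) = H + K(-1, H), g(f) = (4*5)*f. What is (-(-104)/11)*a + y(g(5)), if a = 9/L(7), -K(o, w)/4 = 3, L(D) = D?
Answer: 7712/77 ≈ 100.16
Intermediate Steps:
K(o, w) = -12 (K(o, w) = -4*3 = -12)
g(f) = 20*f
y(H) = -12 + H (y(H) = H - 12 = -12 + H)
a = 9/7 ≈ 1.2857
(-(-104)/11)*a + y(g(5)) = -(-104)/11*(9/7) + (-12 + 20*5) = -(-104)/11*(9/7) + (-12 + 100) = -8*(-13/11)*(9/7) + 88 = (104/11)*(9/7) + 88 = 936/77 + 88 = 7712/77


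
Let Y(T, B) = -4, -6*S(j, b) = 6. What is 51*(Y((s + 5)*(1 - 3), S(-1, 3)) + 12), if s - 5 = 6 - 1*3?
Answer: 408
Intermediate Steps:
S(j, b) = -1 (S(j, b) = -1/6*6 = -1)
s = 8 (s = 5 + (6 - 1*3) = 5 + (6 - 3) = 5 + 3 = 8)
51*(Y((s + 5)*(1 - 3), S(-1, 3)) + 12) = 51*(-4 + 12) = 51*8 = 408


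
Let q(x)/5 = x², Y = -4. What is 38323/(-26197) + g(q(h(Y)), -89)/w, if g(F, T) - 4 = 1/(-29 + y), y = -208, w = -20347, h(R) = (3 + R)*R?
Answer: -184827473756/126328195083 ≈ -1.4631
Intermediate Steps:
h(R) = R*(3 + R)
q(x) = 5*x²
g(F, T) = 947/237 (g(F, T) = 4 + 1/(-29 - 208) = 4 + 1/(-237) = 4 - 1/237 = 947/237)
38323/(-26197) + g(q(h(Y)), -89)/w = 38323/(-26197) + (947/237)/(-20347) = 38323*(-1/26197) + (947/237)*(-1/20347) = -38323/26197 - 947/4822239 = -184827473756/126328195083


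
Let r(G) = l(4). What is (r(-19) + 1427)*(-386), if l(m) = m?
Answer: -552366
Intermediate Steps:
r(G) = 4
(r(-19) + 1427)*(-386) = (4 + 1427)*(-386) = 1431*(-386) = -552366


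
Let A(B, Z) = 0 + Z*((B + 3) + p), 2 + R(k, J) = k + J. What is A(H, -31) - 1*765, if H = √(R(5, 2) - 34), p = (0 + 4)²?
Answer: -1354 - 31*I*√29 ≈ -1354.0 - 166.94*I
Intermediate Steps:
R(k, J) = -2 + J + k (R(k, J) = -2 + (k + J) = -2 + (J + k) = -2 + J + k)
p = 16 (p = 4² = 16)
H = I*√29 (H = √((-2 + 2 + 5) - 34) = √(5 - 34) = √(-29) = I*√29 ≈ 5.3852*I)
A(B, Z) = Z*(19 + B) (A(B, Z) = 0 + Z*((B + 3) + 16) = 0 + Z*((3 + B) + 16) = 0 + Z*(19 + B) = Z*(19 + B))
A(H, -31) - 1*765 = -31*(19 + I*√29) - 1*765 = (-589 - 31*I*√29) - 765 = -1354 - 31*I*√29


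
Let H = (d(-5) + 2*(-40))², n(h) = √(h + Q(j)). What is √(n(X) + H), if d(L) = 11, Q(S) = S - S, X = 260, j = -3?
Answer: √(4761 + 2*√65) ≈ 69.117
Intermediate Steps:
Q(S) = 0
n(h) = √h (n(h) = √(h + 0) = √h)
H = 4761 (H = (11 + 2*(-40))² = (11 - 80)² = (-69)² = 4761)
√(n(X) + H) = √(√260 + 4761) = √(2*√65 + 4761) = √(4761 + 2*√65)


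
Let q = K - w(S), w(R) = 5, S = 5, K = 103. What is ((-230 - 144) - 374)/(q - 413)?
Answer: 748/315 ≈ 2.3746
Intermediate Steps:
q = 98 (q = 103 - 1*5 = 103 - 5 = 98)
((-230 - 144) - 374)/(q - 413) = ((-230 - 144) - 374)/(98 - 413) = (-374 - 374)/(-315) = -748*(-1/315) = 748/315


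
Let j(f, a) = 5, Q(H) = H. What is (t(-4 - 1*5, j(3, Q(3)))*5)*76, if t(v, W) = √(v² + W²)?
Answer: 380*√106 ≈ 3912.3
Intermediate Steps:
t(v, W) = √(W² + v²)
(t(-4 - 1*5, j(3, Q(3)))*5)*76 = (√(5² + (-4 - 1*5)²)*5)*76 = (√(25 + (-4 - 5)²)*5)*76 = (√(25 + (-9)²)*5)*76 = (√(25 + 81)*5)*76 = (√106*5)*76 = (5*√106)*76 = 380*√106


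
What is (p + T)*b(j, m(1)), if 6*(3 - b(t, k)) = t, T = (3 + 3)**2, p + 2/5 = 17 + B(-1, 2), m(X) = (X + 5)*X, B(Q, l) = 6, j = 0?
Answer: 879/5 ≈ 175.80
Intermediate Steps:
m(X) = X*(5 + X) (m(X) = (5 + X)*X = X*(5 + X))
p = 113/5 (p = -2/5 + (17 + 6) = -2/5 + 23 = 113/5 ≈ 22.600)
T = 36 (T = 6**2 = 36)
b(t, k) = 3 - t/6
(p + T)*b(j, m(1)) = (113/5 + 36)*(3 - 1/6*0) = 293*(3 + 0)/5 = (293/5)*3 = 879/5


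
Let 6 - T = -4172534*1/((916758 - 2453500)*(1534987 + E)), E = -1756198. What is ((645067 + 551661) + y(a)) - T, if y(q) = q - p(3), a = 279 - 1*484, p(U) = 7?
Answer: 203373338045803043/169972117281 ≈ 1.1965e+6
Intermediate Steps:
a = -205 (a = 279 - 484 = -205)
y(q) = -7 + q (y(q) = q - 1*7 = q - 7 = -7 + q)
T = 1019834789953/169972117281 (T = 6 - (-4172534)/((1534987 - 1756198)*(916758 - 2453500)) = 6 - (-4172534)/((-221211*(-1536742))) = 6 - (-4172534)/339944234562 = 6 - 1*(-2086267/169972117281) = 6 + 2086267/169972117281 = 1019834789953/169972117281 ≈ 6.0000)
((645067 + 551661) + y(a)) - T = ((645067 + 551661) + (-7 - 205)) - 1*1019834789953/169972117281 = (1196728 - 212) - 1019834789953/169972117281 = 1196516 - 1019834789953/169972117281 = 203373338045803043/169972117281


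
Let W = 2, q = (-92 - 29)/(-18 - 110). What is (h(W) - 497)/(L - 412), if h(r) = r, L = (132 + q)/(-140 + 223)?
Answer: 1752960/1453357 ≈ 1.2061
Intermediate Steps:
q = 121/128 (q = -121/(-128) = -121*(-1/128) = 121/128 ≈ 0.94531)
L = 17017/10624 (L = (132 + 121/128)/(-140 + 223) = (17017/128)/83 = (17017/128)*(1/83) = 17017/10624 ≈ 1.6018)
(h(W) - 497)/(L - 412) = (2 - 497)/(17017/10624 - 412) = -495/(-4360071/10624) = -495*(-10624/4360071) = 1752960/1453357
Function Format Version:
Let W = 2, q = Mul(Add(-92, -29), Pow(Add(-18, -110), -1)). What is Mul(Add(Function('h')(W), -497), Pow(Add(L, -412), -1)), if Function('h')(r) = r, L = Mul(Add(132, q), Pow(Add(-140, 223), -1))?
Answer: Rational(1752960, 1453357) ≈ 1.2061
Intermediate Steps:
q = Rational(121, 128) (q = Mul(-121, Pow(-128, -1)) = Mul(-121, Rational(-1, 128)) = Rational(121, 128) ≈ 0.94531)
L = Rational(17017, 10624) (L = Mul(Add(132, Rational(121, 128)), Pow(Add(-140, 223), -1)) = Mul(Rational(17017, 128), Pow(83, -1)) = Mul(Rational(17017, 128), Rational(1, 83)) = Rational(17017, 10624) ≈ 1.6018)
Mul(Add(Function('h')(W), -497), Pow(Add(L, -412), -1)) = Mul(Add(2, -497), Pow(Add(Rational(17017, 10624), -412), -1)) = Mul(-495, Pow(Rational(-4360071, 10624), -1)) = Mul(-495, Rational(-10624, 4360071)) = Rational(1752960, 1453357)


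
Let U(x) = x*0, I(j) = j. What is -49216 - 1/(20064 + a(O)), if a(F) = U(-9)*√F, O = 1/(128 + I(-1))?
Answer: -987469825/20064 ≈ -49216.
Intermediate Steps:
U(x) = 0
O = 1/127 (O = 1/(128 - 1) = 1/127 ≈ 0.0078740)
a(F) = 0 (a(F) = 0*√F = 0)
-49216 - 1/(20064 + a(O)) = -49216 - 1/(20064 + 0) = -49216 - 1/20064 = -987469825/20064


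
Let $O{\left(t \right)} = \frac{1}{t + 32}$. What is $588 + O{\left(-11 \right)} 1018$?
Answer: $\frac{13366}{21} \approx 636.48$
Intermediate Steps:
$O{\left(t \right)} = \frac{1}{32 + t}$
$588 + O{\left(-11 \right)} 1018 = 588 + \frac{1}{32 - 11} \cdot 1018 = 588 + \frac{1}{21} \cdot 1018 = 588 + \frac{1018}{21} = \frac{13366}{21}$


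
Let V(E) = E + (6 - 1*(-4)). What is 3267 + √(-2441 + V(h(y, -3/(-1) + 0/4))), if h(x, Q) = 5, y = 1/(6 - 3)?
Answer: 3267 + I*√2426 ≈ 3267.0 + 49.254*I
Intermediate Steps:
y = ⅓ (y = 1/3 = ⅓ ≈ 0.33333)
V(E) = 10 + E (V(E) = E + (6 + 4) = E + 10 = 10 + E)
3267 + √(-2441 + V(h(y, -3/(-1) + 0/4))) = 3267 + √(-2441 + (10 + 5)) = 3267 + √(-2441 + 15) = 3267 + √(-2426) = 3267 + I*√2426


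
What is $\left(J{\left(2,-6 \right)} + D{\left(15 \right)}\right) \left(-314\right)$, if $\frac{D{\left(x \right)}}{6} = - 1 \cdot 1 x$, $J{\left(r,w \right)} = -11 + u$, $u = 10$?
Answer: $28574$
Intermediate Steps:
$J{\left(r,w \right)} = -1$ ($J{\left(r,w \right)} = -11 + 10 = -1$)
$D{\left(x \right)} = - 6 x$ ($D{\left(x \right)} = 6 - 1 \cdot 1 x = 6 \left(-1\right) 1 x = 6 \left(- x\right) = - 6 x$)
$\left(J{\left(2,-6 \right)} + D{\left(15 \right)}\right) \left(-314\right) = \left(-1 - 90\right) \left(-314\right) = \left(-91\right) \left(-314\right) = 28574$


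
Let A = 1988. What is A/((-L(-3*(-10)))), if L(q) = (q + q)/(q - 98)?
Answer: 33796/15 ≈ 2253.1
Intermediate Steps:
L(q) = 2*q/(-98 + q) (L(q) = (2*q)/(-98 + q) = 2*q/(-98 + q))
A/((-L(-3*(-10)))) = 1988/((-2*(-3*(-10))/(-98 - 3*(-10)))) = 1988/((-2*30/(-98 + 30))) = 1988/((-2*30/(-68))) = 1988/((-2*30*(-1)/68)) = 1988/((-1*(-15/17))) = 1988/(15/17) = 1988*(17/15) = 33796/15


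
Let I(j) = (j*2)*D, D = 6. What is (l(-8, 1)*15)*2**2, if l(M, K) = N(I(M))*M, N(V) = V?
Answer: 46080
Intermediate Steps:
I(j) = 12*j (I(j) = (j*2)*6 = (2*j)*6 = 12*j)
l(M, K) = 12*M**2 (l(M, K) = (12*M)*M = 12*M**2)
(l(-8, 1)*15)*2**2 = ((12*(-8)**2)*15)*2**2 = ((12*64)*15)*4 = (768*15)*4 = 11520*4 = 46080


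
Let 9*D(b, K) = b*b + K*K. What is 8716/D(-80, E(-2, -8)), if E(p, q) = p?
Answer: 19611/1601 ≈ 12.249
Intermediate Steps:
D(b, K) = K²/9 + b²/9 (D(b, K) = (b*b + K*K)/9 = (b² + K²)/9 = (K² + b²)/9 = K²/9 + b²/9)
8716/D(-80, E(-2, -8)) = 8716/((⅑)*(-2)² + (⅑)*(-80)²) = 8716/((⅑)*4 + (⅑)*6400) = 8716/(4/9 + 6400/9) = 8716/(6404/9) = 8716*(9/6404) = 19611/1601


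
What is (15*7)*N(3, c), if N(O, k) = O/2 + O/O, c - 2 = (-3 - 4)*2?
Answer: 525/2 ≈ 262.50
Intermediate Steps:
c = -12 (c = 2 + (-3 - 4)*2 = 2 - 7*2 = 2 - 14 = -12)
N(O, k) = 1 + O/2 (N(O, k) = O*(1/2) + 1 = O/2 + 1 = 1 + O/2)
(15*7)*N(3, c) = (15*7)*(1 + (1/2)*3) = 105*(1 + 3/2) = 105*(5/2) = 525/2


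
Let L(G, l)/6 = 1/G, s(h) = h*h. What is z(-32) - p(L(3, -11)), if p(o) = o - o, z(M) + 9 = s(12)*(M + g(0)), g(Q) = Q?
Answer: -4617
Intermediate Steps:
s(h) = h²
L(G, l) = 6/G
z(M) = -9 + 144*M (z(M) = -9 + 12²*(M + 0) = -9 + 144*M)
p(o) = 0
z(-32) - p(L(3, -11)) = (-9 + 144*(-32)) - 1*0 = (-9 - 4608) + 0 = -4617 + 0 = -4617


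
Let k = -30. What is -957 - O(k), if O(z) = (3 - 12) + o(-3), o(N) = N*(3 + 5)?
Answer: -924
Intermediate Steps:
o(N) = 8*N (o(N) = N*8 = 8*N)
O(z) = -33 (O(z) = (3 - 12) + 8*(-3) = -9 - 24 = -33)
-957 - O(k) = -957 - 1*(-33) = -957 + 33 = -924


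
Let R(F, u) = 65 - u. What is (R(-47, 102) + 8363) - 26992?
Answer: -18666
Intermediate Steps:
(R(-47, 102) + 8363) - 26992 = ((65 - 1*102) + 8363) - 26992 = ((65 - 102) + 8363) - 26992 = (-37 + 8363) - 26992 = 8326 - 26992 = -18666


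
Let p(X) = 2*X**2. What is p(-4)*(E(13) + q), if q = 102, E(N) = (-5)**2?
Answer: 4064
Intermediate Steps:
E(N) = 25
p(-4)*(E(13) + q) = (2*(-4)**2)*(25 + 102) = (2*16)*127 = 32*127 = 4064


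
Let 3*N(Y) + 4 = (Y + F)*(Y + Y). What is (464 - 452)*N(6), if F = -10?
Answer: -208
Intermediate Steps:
N(Y) = -4/3 + 2*Y*(-10 + Y)/3 (N(Y) = -4/3 + ((Y - 10)*(Y + Y))/3 = -4/3 + ((-10 + Y)*(2*Y))/3 = -4/3 + (2*Y*(-10 + Y))/3 = -4/3 + 2*Y*(-10 + Y)/3)
(464 - 452)*N(6) = (464 - 452)*(-4/3 - 20/3*6 + (2/3)*6**2) = 12*(-4/3 - 40 + (2/3)*36) = 12*(-4/3 - 40 + 24) = 12*(-52/3) = -208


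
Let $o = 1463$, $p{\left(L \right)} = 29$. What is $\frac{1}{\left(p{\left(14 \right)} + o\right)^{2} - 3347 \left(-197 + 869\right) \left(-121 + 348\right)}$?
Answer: $- \frac{1}{508338704} \approx -1.9672 \cdot 10^{-9}$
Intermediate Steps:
$\frac{1}{\left(p{\left(14 \right)} + o\right)^{2} - 3347 \left(-197 + 869\right) \left(-121 + 348\right)} = \frac{1}{\left(29 + 1463\right)^{2} - 3347 \left(-197 + 869\right) \left(-121 + 348\right)} = \frac{1}{1492^{2} - 3347 \cdot 672 \cdot 227} = \frac{1}{2226064 - 510564768} = \frac{1}{-508338704} = - \frac{1}{508338704}$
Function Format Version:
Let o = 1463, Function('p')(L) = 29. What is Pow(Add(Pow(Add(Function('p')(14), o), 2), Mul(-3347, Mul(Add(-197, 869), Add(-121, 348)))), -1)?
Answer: Rational(-1, 508338704) ≈ -1.9672e-9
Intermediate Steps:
Pow(Add(Pow(Add(Function('p')(14), o), 2), Mul(-3347, Mul(Add(-197, 869), Add(-121, 348)))), -1) = Pow(Add(Pow(Add(29, 1463), 2), Mul(-3347, Mul(Add(-197, 869), Add(-121, 348)))), -1) = Pow(Add(Pow(1492, 2), Mul(-3347, Mul(672, 227))), -1) = Pow(Add(2226064, Mul(-3347, 152544)), -1) = Pow(Add(2226064, -510564768), -1) = Pow(-508338704, -1) = Rational(-1, 508338704)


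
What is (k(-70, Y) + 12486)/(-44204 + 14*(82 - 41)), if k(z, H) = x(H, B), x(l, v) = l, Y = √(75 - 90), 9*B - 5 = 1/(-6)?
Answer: -6243/21815 - I*√15/43630 ≈ -0.28618 - 8.8769e-5*I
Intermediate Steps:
B = 29/54 (B = 5/9 + (⅑)/(-6) = 5/9 + (⅑)*(-⅙) = 5/9 - 1/54 = 29/54 ≈ 0.53704)
Y = I*√15 (Y = √(-15) = I*√15 ≈ 3.873*I)
k(z, H) = H
(k(-70, Y) + 12486)/(-44204 + 14*(82 - 41)) = (I*√15 + 12486)/(-44204 + 14*(82 - 41)) = (12486 + I*√15)/(-44204 + 14*41) = (12486 + I*√15)/(-44204 + 574) = (12486 + I*√15)/(-43630) = (12486 + I*√15)*(-1/43630) = -6243/21815 - I*√15/43630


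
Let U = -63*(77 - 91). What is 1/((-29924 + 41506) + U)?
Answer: 1/12464 ≈ 8.0231e-5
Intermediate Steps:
U = 882 (U = -63*(-14) = 882)
1/((-29924 + 41506) + U) = 1/((-29924 + 41506) + 882) = 1/(11582 + 882) = 1/12464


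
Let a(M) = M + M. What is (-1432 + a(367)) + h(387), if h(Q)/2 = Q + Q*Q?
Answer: 299614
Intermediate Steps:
a(M) = 2*M
h(Q) = 2*Q + 2*Q**2 (h(Q) = 2*(Q + Q*Q) = 2*(Q + Q**2) = 2*Q + 2*Q**2)
(-1432 + a(367)) + h(387) = (-1432 + 2*367) + 2*387*(1 + 387) = (-1432 + 734) + 2*387*388 = -698 + 300312 = 299614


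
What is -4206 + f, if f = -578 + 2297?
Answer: -2487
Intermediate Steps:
f = 1719
-4206 + f = -4206 + 1719 = -2487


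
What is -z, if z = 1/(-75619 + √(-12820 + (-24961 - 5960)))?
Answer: 75619/5718276902 + I*√43741/5718276902 ≈ 1.3224e-5 + 3.6575e-8*I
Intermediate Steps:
z = 1/(-75619 + I*√43741) (z = 1/(-75619 + √(-12820 - 30921)) = 1/(-75619 + √(-43741)) = 1/(-75619 + I*√43741) ≈ -1.3224e-5 - 3.657e-8*I)
-z = -(-75619/5718276902 - I*√43741/5718276902) = 75619/5718276902 + I*√43741/5718276902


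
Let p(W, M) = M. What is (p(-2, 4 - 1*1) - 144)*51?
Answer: -7191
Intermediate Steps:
(p(-2, 4 - 1*1) - 144)*51 = ((4 - 1*1) - 144)*51 = ((4 - 1) - 144)*51 = (3 - 144)*51 = -141*51 = -7191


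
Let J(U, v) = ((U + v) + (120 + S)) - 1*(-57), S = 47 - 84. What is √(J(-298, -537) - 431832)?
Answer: I*√432527 ≈ 657.67*I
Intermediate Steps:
S = -37
J(U, v) = 140 + U + v (J(U, v) = ((U + v) + (120 - 37)) - 1*(-57) = ((U + v) + 83) + 57 = (83 + U + v) + 57 = 140 + U + v)
√(J(-298, -537) - 431832) = √((140 - 298 - 537) - 431832) = √(-695 - 431832) = √(-432527) = I*√432527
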